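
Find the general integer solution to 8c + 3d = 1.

Step 1: Compute gcd(8, 3) = 1.
Since 1 divides 1, solutions exist.

Step 2: Find a particular solution using extended Euclidean algorithm.
We get c₀ = -1, d₀ = 3.
Check: 8*-1 + 3*3 = 1 = 1 ✓

Step 3: Write the general solution.
c = -1 + (3/1)t = -1 + 3t
d = 3 - (8/1)t = 3 - 8t
for any integer t.

c = -1 + 3t, d = 3 - 8t for integer t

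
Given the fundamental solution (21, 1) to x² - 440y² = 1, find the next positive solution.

Solutions to x² - Dy² = 1 are generated by powers of (x₀ + y₀√D).
The next solution satisfies x₁ + y₁√440 = (x₀ + y₀√440)², giving:
x₁ = x₀² + 440y₀² = 21² + 440·1² = 441 + 440 = 881
y₁ = 2x₀y₀ = 2·21·1 = 42

Verify: 881² - 440·42² = 776161 - 776160 = 1 ✓

x = 881, y = 42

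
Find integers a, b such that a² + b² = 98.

We need to find integers a, b > 0 such that a² + b² = 98.
Trying a = 7: b² = 98 - 7² = 98 - 49 = 49
b = 7
Check: 7² + 7² = 49 + 49 = 98 ✓

98 = 7² + 7²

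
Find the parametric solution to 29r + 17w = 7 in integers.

Step 1: Compute gcd(29, 17) = 1.
Since 1 divides 7, solutions exist.

Step 2: Find a particular solution using extended Euclidean algorithm.
We get r₀ = -49, w₀ = 84.
Check: 29*-49 + 17*84 = 7 = 7 ✓

Step 3: Write the general solution.
r = -49 + (17/1)t = -49 + 17t
w = 84 - (29/1)t = 84 - 29t
for any integer t.

r = -49 + 17t, w = 84 - 29t for integer t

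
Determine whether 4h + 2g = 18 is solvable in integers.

Step 1: Compute gcd(4, 2).
gcd(4, 2) = 2

Step 2: Check divisibility.
Does 2 divide 18? 18 = 2 x 9, so yes.

By the theorem on linear Diophantine equations, 4h + 2g = 18 has integer solutions if and only if gcd(4, 2) divides 18. Since 2 | 18, solutions exist.

Yes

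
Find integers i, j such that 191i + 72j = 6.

Step 1: Check solvability.
gcd(191, 72) = 1
Since 1 divides 6, solutions exist.

Step 2: Apply extended Euclidean algorithm to find gcd.
We find integers such that 191*x0 + 72*y0 = 1

Step 3: Scale the particular solution.
Multiply by 6/1 = 6:
i = 138, j = -366

Step 4: Verify.
191*(138) + 72*(-366) = 6 = 6 ✓

i = 138, j = -366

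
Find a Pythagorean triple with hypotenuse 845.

We need a² + b² = 845² = 714025.
Trying: 123² + 836² = 15129 + 698896 = 714025 ✓

(123, 836, 845)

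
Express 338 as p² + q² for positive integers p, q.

We need to find integers p, q > 0 such that p² + q² = 338.
Trying p = 7: q² = 338 - 7² = 338 - 49 = 289
q = 17
Check: 7² + 17² = 49 + 289 = 338 ✓

338 = 7² + 17²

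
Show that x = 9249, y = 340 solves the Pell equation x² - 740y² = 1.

Compute x² = 9249² = 85544001
Compute 740y² = 740·340² = 740·115600 = 85544000
x² - 740y² = 85544001 - 85544000 = 1
Since this equals 1, (9249, 340) is a solution.

Yes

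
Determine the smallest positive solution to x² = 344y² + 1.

We seek the smallest positive integers (x, y) with x² - 344y² = 1, i.e., x² = 344y² + 1.
Try successive y values:
y = 1: x² = 344·1² + 1 = 345, not a perfect square
y = 2: x² = 344·2² + 1 = 1377, not a perfect square
y = 3: x² = 344·3² + 1 = 3097, not a perfect square
... continuing the search (or via continued fractions) ...
y = 561: x² = 344·561² + 1 = 108264025, x = 10405 ✓

Verify: 10405² - 344·561² = 108264025 - 108264024 = 1 ✓

x = 10405, y = 561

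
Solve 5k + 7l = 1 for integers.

Step 1: Check solvability.
gcd(5, 7) = 1
Since 1 divides 1, solutions exist.

Step 2: Apply extended Euclidean algorithm to find gcd.
We find integers such that 5*x0 + 7*y0 = 1

Step 3: Scale the particular solution.
Multiply by 1/1 = 1:
k = 3, l = -2

Step 4: Verify.
5*(3) + 7*(-2) = 1 = 1 ✓

k = 3, l = -2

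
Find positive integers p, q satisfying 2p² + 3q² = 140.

Try small values of p and check whether (140 - 2p²)/3 is a perfect square.
p = 4: 2·4² = 32, so 3q² = 140 - 32 = 108, giving q² = 36, q = 6.
Check: 2·4² + 3·6² = 32 + 108 = 140 ✓

p = 4, q = 6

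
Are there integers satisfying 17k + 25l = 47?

Step 1: Compute gcd(17, 25).
gcd(17, 25) = 1

Step 2: Check divisibility.
Does 1 divide 47? 47 = 1 x 47, so yes.

By the theorem on linear Diophantine equations, 17k + 25l = 47 has integer solutions if and only if gcd(17, 25) divides 47. Since 1 | 47, solutions exist.

Yes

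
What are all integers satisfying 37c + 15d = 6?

Step 1: Compute gcd(37, 15) = 1.
Since 1 divides 6, solutions exist.

Step 2: Find a particular solution using extended Euclidean algorithm.
We get c₀ = -12, d₀ = 30.
Check: 37*-12 + 15*30 = 6 = 6 ✓

Step 3: Write the general solution.
c = -12 + (15/1)t = -12 + 15t
d = 30 - (37/1)t = 30 - 37t
for any integer t.

c = -12 + 15t, d = 30 - 37t for integer t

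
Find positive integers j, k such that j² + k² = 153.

Search for j with 153 - j² a perfect square.
j = 3: 153 - 3² = 153 - 9 = 144 = 12² ✓
So j = 3, k = 12.

j = 3, k = 12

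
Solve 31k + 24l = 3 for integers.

Step 1: Check solvability.
gcd(31, 24) = 1
Since 1 divides 3, solutions exist.

Step 2: Apply extended Euclidean algorithm to find gcd.
We find integers such that 31*x0 + 24*y0 = 1

Step 3: Scale the particular solution.
Multiply by 3/1 = 3:
k = 21, l = -27

Step 4: Verify.
31*(21) + 24*(-27) = 3 = 3 ✓

k = 21, l = -27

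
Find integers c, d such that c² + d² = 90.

We need to find integers c, d > 0 such that c² + d² = 90.
Trying c = 3: d² = 90 - 3² = 90 - 9 = 81
d = 9
Check: 3² + 9² = 9 + 81 = 90 ✓

90 = 3² + 9²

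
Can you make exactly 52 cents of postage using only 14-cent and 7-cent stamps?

We need non-negative x, y with 14x + 7y = 52.
gcd(14, 7) = 7, and 7 does not divide 52.
No integer solutions exist, so certainly no non-negative ones.

No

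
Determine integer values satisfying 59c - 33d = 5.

Step 1: Check solvability.
gcd(59, 33) = 1
Since 1 divides 5, solutions exist.

Step 2: Apply extended Euclidean algorithm to find gcd.
We find integers such that 59*x0 + 33*y0 = 1

Step 3: Scale the particular solution.
Multiply by 5/1 = 5:
c = 70, d = 125

Step 4: Verify.
59*(70) - 33*(125) = 5 = 5 ✓

c = 70, d = 125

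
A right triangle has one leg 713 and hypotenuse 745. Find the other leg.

b² = c² - a² = 555025 - 508369 = 46656
b = 216

216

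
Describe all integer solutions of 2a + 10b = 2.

Step 1: Compute gcd(2, 10) = 2.
Since 2 divides 2, solutions exist.

Step 2: Find a particular solution using extended Euclidean algorithm.
We get a₀ = 1, b₀ = 0.
Check: 2*1 + 10*0 = 2 = 2 ✓

Step 3: Write the general solution.
a = 1 + (10/2)t = 1 + 5t
b = 0 - (2/2)t = 0 - 1t
for any integer t.

a = 1 + 5t, b = 0 - 1t for integer t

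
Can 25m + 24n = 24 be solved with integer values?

Step 1: Compute gcd(25, 24).
gcd(25, 24) = 1

Step 2: Check divisibility.
Does 1 divide 24? 24 = 1 x 24, so yes.

By the theorem on linear Diophantine equations, 25m + 24n = 24 has integer solutions if and only if gcd(25, 24) divides 24. Since 1 | 24, solutions exist.

Yes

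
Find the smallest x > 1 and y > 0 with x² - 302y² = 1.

We seek the smallest positive integers (x, y) with x² - 302y² = 1, i.e., x² = 302y² + 1.
Try successive y values:
y = 1: x² = 302·1² + 1 = 303, not a perfect square
y = 2: x² = 302·2² + 1 = 1209, not a perfect square
y = 3: x² = 302·3² + 1 = 2719, not a perfect square
... continuing the search (or via continued fractions) ...
y = 246092: x² = 302·246092² + 1 = 18289504284129, x = 4276623 ✓

Verify: 4276623² - 302·246092² = 18289504284129 - 18289504284128 = 1 ✓

x = 4276623, y = 246092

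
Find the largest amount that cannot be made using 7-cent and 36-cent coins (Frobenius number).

For two coprime denominations a and b, the Frobenius number (largest value not representable as a non-negative combination) is ab - a - b.
Here gcd(7, 36) = 1, so they are coprime.
F(7, 36) = 7·36 - 7 - 36 = 252 - 43 = 209

209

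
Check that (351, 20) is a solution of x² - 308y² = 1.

Compute x² = 351² = 123201
Compute 308y² = 308·20² = 308·400 = 123200
x² - 308y² = 123201 - 123200 = 1
Since this equals 1, (351, 20) is a solution.

Yes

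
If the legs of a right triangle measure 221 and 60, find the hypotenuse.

c² = a² + b² = 221² + 60² = 48841 + 3600 = 52441
c = 229

229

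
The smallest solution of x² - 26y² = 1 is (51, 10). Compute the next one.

Solutions to x² - Dy² = 1 are generated by powers of (x₀ + y₀√D).
The next solution satisfies x₁ + y₁√26 = (x₀ + y₀√26)², giving:
x₁ = x₀² + 26y₀² = 51² + 26·10² = 2601 + 2600 = 5201
y₁ = 2x₀y₀ = 2·51·10 = 1020

Verify: 5201² - 26·1020² = 27050401 - 27050400 = 1 ✓

x = 5201, y = 1020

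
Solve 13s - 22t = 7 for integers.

Step 1: Check solvability.
gcd(13, 22) = 1
Since 1 divides 7, solutions exist.

Step 2: Apply extended Euclidean algorithm to find gcd.
We find integers such that 13*x0 + 22*y0 = 1

Step 3: Scale the particular solution.
Multiply by 7/1 = 7:
s = -35, t = -21

Step 4: Verify.
13*(-35) - 22*(-21) = 7 = 7 ✓

s = -35, t = -21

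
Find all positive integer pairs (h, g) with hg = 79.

The positive divisors of 79 are: 1, 79.
Each divisor d gives the pair (d, 79/d):
(1, 79), (79, 1)

(1, 79), (79, 1)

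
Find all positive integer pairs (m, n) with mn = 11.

The positive divisors of 11 are: 1, 11.
Each divisor d gives the pair (d, 11/d):
(1, 11), (11, 1)

(1, 11), (11, 1)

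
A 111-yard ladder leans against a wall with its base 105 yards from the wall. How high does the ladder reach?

The ladder, wall, and ground form a right triangle with hypotenuse 111 and one leg 105.
By the Pythagorean theorem: h² = 111² - 105² = 12321 - 11025 = 1296
h = √1296 = 36 yards

36 yards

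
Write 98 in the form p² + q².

We need to find integers p, q > 0 such that p² + q² = 98.
Trying p = 7: q² = 98 - 7² = 98 - 49 = 49
q = 7
Check: 7² + 7² = 49 + 49 = 98 ✓

98 = 7² + 7²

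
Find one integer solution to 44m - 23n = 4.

Step 1: Check solvability.
gcd(44, 23) = 1
Since 1 divides 4, solutions exist.

Step 2: Apply extended Euclidean algorithm to find gcd.
We find integers such that 44*x0 + 23*y0 = 1

Step 3: Scale the particular solution.
Multiply by 4/1 = 4:
m = 44, n = 84

Step 4: Verify.
44*(44) - 23*(84) = 4 = 4 ✓

m = 44, n = 84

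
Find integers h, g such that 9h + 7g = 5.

Step 1: Check solvability.
gcd(9, 7) = 1
Since 1 divides 5, solutions exist.

Step 2: Apply extended Euclidean algorithm to find gcd.
We find integers such that 9*x0 + 7*y0 = 1

Step 3: Scale the particular solution.
Multiply by 5/1 = 5:
h = -15, g = 20

Step 4: Verify.
9*(-15) + 7*(20) = 5 = 5 ✓

h = -15, g = 20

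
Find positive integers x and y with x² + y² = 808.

We need to find integers x, y > 0 such that x² + y² = 808.
Trying x = 18: y² = 808 - 18² = 808 - 324 = 484
y = 22
Check: 18² + 22² = 324 + 484 = 808 ✓

808 = 18² + 22²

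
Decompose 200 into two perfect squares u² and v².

We need to find integers u, v > 0 such that u² + v² = 200.
Trying u = 2: v² = 200 - 2² = 200 - 4 = 196
v = 14
Check: 2² + 14² = 4 + 196 = 200 ✓

200 = 2² + 14²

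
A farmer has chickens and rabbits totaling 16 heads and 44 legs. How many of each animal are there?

Let c = chickens, r = rabbits.
Heads: c + r = 16
Legs: 2c + 4r = 44
From the first equation, c = 16 - r. Substitute:
2(16 - r) + 4r = 44
32 + 2r = 44
r = (44 - 32)/2 = 6
c = 16 - 6 = 10

Chickens: 10, Rabbits: 6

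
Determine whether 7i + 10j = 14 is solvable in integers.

Step 1: Compute gcd(7, 10).
gcd(7, 10) = 1

Step 2: Check divisibility.
Does 1 divide 14? 14 = 1 x 14, so yes.

By the theorem on linear Diophantine equations, 7i + 10j = 14 has integer solutions if and only if gcd(7, 10) divides 14. Since 1 | 14, solutions exist.

Yes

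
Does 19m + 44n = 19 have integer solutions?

Step 1: Compute gcd(19, 44).
gcd(19, 44) = 1

Step 2: Check divisibility.
Does 1 divide 19? 19 = 1 x 19, so yes.

By the theorem on linear Diophantine equations, 19m + 44n = 19 has integer solutions if and only if gcd(19, 44) divides 19. Since 1 | 19, solutions exist.

Yes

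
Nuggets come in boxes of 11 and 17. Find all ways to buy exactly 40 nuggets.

We need non-negative integers (x, y) with 11x + 17y = 40.
For each x in 0..3, check if 40 - 11x is a non-negative multiple of 17.
No x yields an integer y ≥ 0.

No solution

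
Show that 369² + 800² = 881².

Compute a² + b² = 369² + 800² = 136161 + 640000 = 776161
Compute c² = 881² = 776161
Since 776161 = 776161, confirmed.

Yes, it is a Pythagorean triple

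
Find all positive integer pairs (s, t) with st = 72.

The positive divisors of 72 are: 1, 2, 3, 4, 6, 8, 9, 12, 18, 24, 36, 72.
Each divisor d gives the pair (d, 72/d):
(1, 72), (2, 36), (3, 24), (4, 18), (6, 12), (8, 9), (9, 8), (12, 6), (18, 4), (24, 3), (36, 2), (72, 1)

(1, 72), (2, 36), (3, 24), (4, 18), (6, 12), (8, 9), (9, 8), (12, 6), (18, 4), (24, 3), (36, 2), (72, 1)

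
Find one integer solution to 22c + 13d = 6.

Step 1: Check solvability.
gcd(22, 13) = 1
Since 1 divides 6, solutions exist.

Step 2: Apply extended Euclidean algorithm to find gcd.
We find integers such that 22*x0 + 13*y0 = 1

Step 3: Scale the particular solution.
Multiply by 6/1 = 6:
c = 18, d = -30

Step 4: Verify.
22*(18) + 13*(-30) = 6 = 6 ✓

c = 18, d = -30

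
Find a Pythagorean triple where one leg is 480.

We need the other leg and hypotenuse such that 480² + x² = c².
Take x = 1564, c = 1636: 480² + 1564² = 230400 + 2446096 = 2676496 = 1636² ✓
Triple: (1564, 480, 1636)

(1564, 480, 1636)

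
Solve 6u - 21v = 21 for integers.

Step 1: Check solvability.
gcd(6, 21) = 3
Since 3 divides 21, solutions exist.

Step 2: Apply extended Euclidean algorithm to find gcd.
We find integers such that 6*x0 + 21*y0 = 3

Step 3: Scale the particular solution.
Multiply by 21/3 = 7:
u = -21, v = -7

Step 4: Verify.
6*(-21) - 21*(-7) = 21 = 21 ✓

u = -21, v = -7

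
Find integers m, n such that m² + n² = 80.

We need to find integers m, n > 0 such that m² + n² = 80.
Trying m = 4: n² = 80 - 4² = 80 - 16 = 64
n = 8
Check: 4² + 8² = 16 + 64 = 80 ✓

80 = 4² + 8²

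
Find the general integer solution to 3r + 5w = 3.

Step 1: Compute gcd(3, 5) = 1.
Since 1 divides 3, solutions exist.

Step 2: Find a particular solution using extended Euclidean algorithm.
We get r₀ = 6, w₀ = -3.
Check: 3*6 + 5*-3 = 3 = 3 ✓

Step 3: Write the general solution.
r = 6 + (5/1)t = 6 + 5t
w = -3 - (3/1)t = -3 - 3t
for any integer t.

r = 6 + 5t, w = -3 - 3t for integer t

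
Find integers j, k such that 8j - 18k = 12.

Step 1: Check solvability.
gcd(8, 18) = 2
Since 2 divides 12, solutions exist.

Step 2: Apply extended Euclidean algorithm to find gcd.
We find integers such that 8*x0 + 18*y0 = 2

Step 3: Scale the particular solution.
Multiply by 12/2 = 6:
j = -12, k = -6

Step 4: Verify.
8*(-12) - 18*(-6) = 12 = 12 ✓

j = -12, k = -6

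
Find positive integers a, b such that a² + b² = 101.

Search for a with 101 - a² a perfect square.
a = 1: 101 - 1² = 101 - 1 = 100 = 10² ✓
So a = 1, b = 10.

a = 1, b = 10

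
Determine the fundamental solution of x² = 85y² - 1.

We need x² = 85y² - 1. Try successive y:
y = 1: x² = 85·1² - 1 = 84, not a perfect square
y = 2: x² = 85·2² - 1 = 339, not a perfect square
y = 3: x² = 85·3² - 1 = 764, not a perfect square
...
y = 41: x² = 85·41² - 1 = 142884 = 378² ✓
Check: 378² - 85·41² = 142884 - 142885 = -1 ✓

x = 378, y = 41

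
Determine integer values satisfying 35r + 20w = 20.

Step 1: Check solvability.
gcd(35, 20) = 5
Since 5 divides 20, solutions exist.

Step 2: Apply extended Euclidean algorithm to find gcd.
We find integers such that 35*x0 + 20*y0 = 5

Step 3: Scale the particular solution.
Multiply by 20/5 = 4:
r = -4, w = 8

Step 4: Verify.
35*(-4) + 20*(8) = 20 = 20 ✓

r = -4, w = 8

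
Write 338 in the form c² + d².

We need to find integers c, d > 0 such that c² + d² = 338.
Trying c = 7: d² = 338 - 7² = 338 - 49 = 289
d = 17
Check: 7² + 17² = 49 + 289 = 338 ✓

338 = 7² + 17²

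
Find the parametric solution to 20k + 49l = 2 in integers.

Step 1: Compute gcd(20, 49) = 1.
Since 1 divides 2, solutions exist.

Step 2: Find a particular solution using extended Euclidean algorithm.
We get k₀ = -44, l₀ = 18.
Check: 20*-44 + 49*18 = 2 = 2 ✓

Step 3: Write the general solution.
k = -44 + (49/1)t = -44 + 49t
l = 18 - (20/1)t = 18 - 20t
for any integer t.

k = -44 + 49t, l = 18 - 20t for integer t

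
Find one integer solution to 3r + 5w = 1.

Step 1: Check solvability.
gcd(3, 5) = 1
Since 1 divides 1, solutions exist.

Step 2: Apply extended Euclidean algorithm to find gcd.
We find integers such that 3*x0 + 5*y0 = 1

Step 3: Scale the particular solution.
Multiply by 1/1 = 1:
r = 2, w = -1

Step 4: Verify.
3*(2) + 5*(-1) = 1 = 1 ✓

r = 2, w = -1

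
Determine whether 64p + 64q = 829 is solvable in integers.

Step 1: Compute gcd(64, 64).
gcd(64, 64) = 64

Step 2: Check divisibility.
Does 64 divide 829? 829 = 64 x 12 + 61, so no.

By the theorem on linear Diophantine equations, 64p + 64q = 829 has integer solutions if and only if gcd(64, 64) divides 829. Since 64 does not divide 829, no solutions exist.

No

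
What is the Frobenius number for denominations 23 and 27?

For two coprime denominations a and b, the Frobenius number (largest value not representable as a non-negative combination) is ab - a - b.
Here gcd(23, 27) = 1, so they are coprime.
F(23, 27) = 23·27 - 23 - 27 = 621 - 50 = 571

571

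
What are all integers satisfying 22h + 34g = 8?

Step 1: Compute gcd(22, 34) = 2.
Since 2 divides 8, solutions exist.

Step 2: Find a particular solution using extended Euclidean algorithm.
We get h₀ = -12, g₀ = 8.
Check: 22*-12 + 34*8 = 8 = 8 ✓

Step 3: Write the general solution.
h = -12 + (34/2)t = -12 + 17t
g = 8 - (22/2)t = 8 - 11t
for any integer t.

h = -12 + 17t, g = 8 - 11t for integer t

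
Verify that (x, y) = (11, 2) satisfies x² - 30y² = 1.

Compute x² = 11² = 121
Compute 30y² = 30·2² = 30·4 = 120
x² - 30y² = 121 - 120 = 1
Since this equals 1, (11, 2) is a solution.

Yes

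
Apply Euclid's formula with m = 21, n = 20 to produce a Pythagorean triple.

a = m² - n² = 21² - 20² = 441 - 400 = 41
b = 2mn = 2·21·20 = 840
c = m² + n² = 441 + 400 = 841
Verify: 41² + 840² = 1681 + 705600 = 707281 = 841² ✓

(41, 840, 841)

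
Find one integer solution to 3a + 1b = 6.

Step 1: Check solvability.
gcd(3, 1) = 1
Since 1 divides 6, solutions exist.

Step 2: Apply extended Euclidean algorithm to find gcd.
We find integers such that 3*x0 + 1*y0 = 1

Step 3: Scale the particular solution.
Multiply by 6/1 = 6:
a = 0, b = 6

Step 4: Verify.
3*(0) + 1*(6) = 6 = 6 ✓

a = 0, b = 6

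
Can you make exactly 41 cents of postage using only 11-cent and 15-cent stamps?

We need non-negative x, y with 11x + 15y = 41.
gcd(11, 15) = 1 divides 41, so integer solutions exist.
Search for a non-negative one: x = 1 gives 15y = 41 - 11 = 30, so y = 2.
Check: 11·1 + 15·2 = 41 ✓

Yes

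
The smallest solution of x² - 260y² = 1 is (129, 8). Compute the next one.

Solutions to x² - Dy² = 1 are generated by powers of (x₀ + y₀√D).
The next solution satisfies x₁ + y₁√260 = (x₀ + y₀√260)², giving:
x₁ = x₀² + 260y₀² = 129² + 260·8² = 16641 + 16640 = 33281
y₁ = 2x₀y₀ = 2·129·8 = 2064

Verify: 33281² - 260·2064² = 1107624961 - 1107624960 = 1 ✓

x = 33281, y = 2064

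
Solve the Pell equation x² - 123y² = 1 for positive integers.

We seek the smallest positive integers (x, y) with x² - 123y² = 1, i.e., x² = 123y² + 1.
Try successive y values:
y = 1: x² = 123·1² + 1 = 124, not a perfect square
y = 2: x² = 123·2² + 1 = 493, not a perfect square
y = 3: x² = 123·3² + 1 = 1108, not a perfect square
... continuing the search (or via continued fractions) ...
y = 11: x² = 123·11² + 1 = 14884, x = 122 ✓

Verify: 122² - 123·11² = 14884 - 14883 = 1 ✓

x = 122, y = 11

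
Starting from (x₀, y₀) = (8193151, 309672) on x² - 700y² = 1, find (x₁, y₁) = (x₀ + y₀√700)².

Solutions to x² - Dy² = 1 are generated by powers of (x₀ + y₀√D).
The next solution satisfies x₁ + y₁√700 = (x₀ + y₀√700)², giving:
x₁ = x₀² + 700y₀² = 8193151² + 700·309672² = 67127723308801 + 67127723308800 = 134255446617601
y₁ = 2x₀y₀ = 2·8193151·309672 = 5074378912944

Verify: 134255446617601² - 700·5074378912944² = 18024524946491511791522995201 - 18024524946491511791522995200 = 1 ✓

x = 134255446617601, y = 5074378912944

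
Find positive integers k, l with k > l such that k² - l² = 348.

Factor: k² - l² = (k+l)(k-l) = 348.
We need two factors of 348 with the same parity.
Use k+l = 174 and k-l = 2 (product 174·2 = 348).
Adding: 2k = 176, so k = 88.
Subtracting: 2l = 172, so l = 86.
Check: 88² - 86² = 7744 - 7396 = 348 ✓

k = 88, l = 86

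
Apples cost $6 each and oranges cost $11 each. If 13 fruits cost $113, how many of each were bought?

Let a = apples, o = oranges.
a + o = 13
6a + 11o = 113
Substitute o = 13 - a:
6a + 11(13 - a) = 113
(6 - 11)a = 113 - 143
-5a = -30
a = 6, o = 13 - 6 = 7

Apples: 6, Oranges: 7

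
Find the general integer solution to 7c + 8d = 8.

Step 1: Compute gcd(7, 8) = 1.
Since 1 divides 8, solutions exist.

Step 2: Find a particular solution using extended Euclidean algorithm.
We get c₀ = -8, d₀ = 8.
Check: 7*-8 + 8*8 = 8 = 8 ✓

Step 3: Write the general solution.
c = -8 + (8/1)t = -8 + 8t
d = 8 - (7/1)t = 8 - 7t
for any integer t.

c = -8 + 8t, d = 8 - 7t for integer t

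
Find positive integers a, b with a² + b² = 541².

We need a² + b² = 541² = 292681.
Trying: 341² + 420² = 116281 + 176400 = 292681 ✓

(341, 420, 541)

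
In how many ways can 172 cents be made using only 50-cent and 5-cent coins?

We need non-negative integers (x, y) with 50x + 5y = 172.
For each x from 0 to 3, check if (172 - 50x) is a non-negative multiple of 5.
Solutions (x, y): none
Count: 0

0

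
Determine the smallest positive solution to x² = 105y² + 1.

We seek the smallest positive integers (x, y) with x² - 105y² = 1, i.e., x² = 105y² + 1.
Try successive y values:
y = 1: x² = 105·1² + 1 = 106, not a perfect square
y = 2: x² = 105·2² + 1 = 421, not a perfect square
y = 3: x² = 105·3² + 1 = 946, not a perfect square
... continuing the search (or via continued fractions) ...
y = 4: x² = 105·4² + 1 = 1681, x = 41 ✓

Verify: 41² - 105·4² = 1681 - 1680 = 1 ✓

x = 41, y = 4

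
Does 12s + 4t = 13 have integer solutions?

Step 1: Compute gcd(12, 4).
gcd(12, 4) = 4

Step 2: Check divisibility.
Does 4 divide 13? 13 = 4 x 3 + 1, so no.

By the theorem on linear Diophantine equations, 12s + 4t = 13 has integer solutions if and only if gcd(12, 4) divides 13. Since 4 does not divide 13, no solutions exist.

No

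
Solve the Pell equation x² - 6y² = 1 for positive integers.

We seek the smallest positive integers (x, y) with x² - 6y² = 1, i.e., x² = 6y² + 1.
Try successive y values:
y = 1: x² = 6·1² + 1 = 7, not a perfect square
y = 2: x² = 6·2² + 1 = 25, x = 5 ✓

Verify: 5² - 6·2² = 25 - 24 = 1 ✓

x = 5, y = 2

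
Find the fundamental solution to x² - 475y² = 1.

We seek the smallest positive integers (x, y) with x² - 475y² = 1, i.e., x² = 475y² + 1.
Try successive y values:
y = 1: x² = 475·1² + 1 = 476, not a perfect square
y = 2: x² = 475·2² + 1 = 1901, not a perfect square
y = 3: x² = 475·3² + 1 = 4276, not a perfect square
... continuing the search (or via continued fractions) ...
y = 2652: x² = 475·2652² + 1 = 3340724401, x = 57799 ✓

Verify: 57799² - 475·2652² = 3340724401 - 3340724400 = 1 ✓

x = 57799, y = 2652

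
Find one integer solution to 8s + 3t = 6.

Step 1: Check solvability.
gcd(8, 3) = 1
Since 1 divides 6, solutions exist.

Step 2: Apply extended Euclidean algorithm to find gcd.
We find integers such that 8*x0 + 3*y0 = 1

Step 3: Scale the particular solution.
Multiply by 6/1 = 6:
s = -6, t = 18

Step 4: Verify.
8*(-6) + 3*(18) = 6 = 6 ✓

s = -6, t = 18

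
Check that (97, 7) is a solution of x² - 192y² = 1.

Compute x² = 97² = 9409
Compute 192y² = 192·7² = 192·49 = 9408
x² - 192y² = 9409 - 9408 = 1
Since this equals 1, (97, 7) is a solution.

Yes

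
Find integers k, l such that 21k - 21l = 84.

Step 1: Check solvability.
gcd(21, 21) = 21
Since 21 divides 84, solutions exist.

Step 2: Apply extended Euclidean algorithm to find gcd.
We find integers such that 21*x0 + 21*y0 = 21

Step 3: Scale the particular solution.
Multiply by 84/21 = 4:
k = 0, l = -4

Step 4: Verify.
21*(0) - 21*(-4) = 84 = 84 ✓

k = 0, l = -4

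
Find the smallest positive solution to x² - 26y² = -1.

We need x² = 26y² - 1. Try successive y:
y = 1: x² = 26·1² - 1 = 25 = 5² ✓
Check: 5² - 26·1² = 25 - 26 = -1 ✓

x = 5, y = 1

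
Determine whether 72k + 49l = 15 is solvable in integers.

Step 1: Compute gcd(72, 49).
gcd(72, 49) = 1

Step 2: Check divisibility.
Does 1 divide 15? 15 = 1 x 15, so yes.

By the theorem on linear Diophantine equations, 72k + 49l = 15 has integer solutions if and only if gcd(72, 49) divides 15. Since 1 | 15, solutions exist.

Yes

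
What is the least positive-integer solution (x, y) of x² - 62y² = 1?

We seek the smallest positive integers (x, y) with x² - 62y² = 1, i.e., x² = 62y² + 1.
Try successive y values:
y = 1: x² = 62·1² + 1 = 63, not a perfect square
y = 2: x² = 62·2² + 1 = 249, not a perfect square
y = 3: x² = 62·3² + 1 = 559, not a perfect square
... continuing the search (or via continued fractions) ...
y = 8: x² = 62·8² + 1 = 3969, x = 63 ✓

Verify: 63² - 62·8² = 3969 - 3968 = 1 ✓

x = 63, y = 8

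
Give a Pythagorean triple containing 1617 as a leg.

We need the other leg and hypotenuse such that 1617² + x² = c².
Take x = 1120, c = 1967: 1617² + 1120² = 2614689 + 1254400 = 3869089 = 1967² ✓
Triple: (1617, 1120, 1967)

(1617, 1120, 1967)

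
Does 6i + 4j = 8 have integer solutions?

Step 1: Compute gcd(6, 4).
gcd(6, 4) = 2

Step 2: Check divisibility.
Does 2 divide 8? 8 = 2 x 4, so yes.

By the theorem on linear Diophantine equations, 6i + 4j = 8 has integer solutions if and only if gcd(6, 4) divides 8. Since 2 | 8, solutions exist.

Yes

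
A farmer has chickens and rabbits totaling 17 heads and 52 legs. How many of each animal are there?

Let c = chickens, r = rabbits.
Heads: c + r = 17
Legs: 2c + 4r = 52
From the first equation, c = 17 - r. Substitute:
2(17 - r) + 4r = 52
34 + 2r = 52
r = (52 - 34)/2 = 9
c = 17 - 9 = 8

Chickens: 8, Rabbits: 9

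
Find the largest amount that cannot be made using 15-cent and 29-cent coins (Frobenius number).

For two coprime denominations a and b, the Frobenius number (largest value not representable as a non-negative combination) is ab - a - b.
Here gcd(15, 29) = 1, so they are coprime.
F(15, 29) = 15·29 - 15 - 29 = 435 - 44 = 391

391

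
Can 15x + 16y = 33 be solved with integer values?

Step 1: Compute gcd(15, 16).
gcd(15, 16) = 1

Step 2: Check divisibility.
Does 1 divide 33? 33 = 1 x 33, so yes.

By the theorem on linear Diophantine equations, 15x + 16y = 33 has integer solutions if and only if gcd(15, 16) divides 33. Since 1 | 33, solutions exist.

Yes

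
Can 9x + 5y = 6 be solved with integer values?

Step 1: Compute gcd(9, 5).
gcd(9, 5) = 1

Step 2: Check divisibility.
Does 1 divide 6? 6 = 1 x 6, so yes.

By the theorem on linear Diophantine equations, 9x + 5y = 6 has integer solutions if and only if gcd(9, 5) divides 6. Since 1 | 6, solutions exist.

Yes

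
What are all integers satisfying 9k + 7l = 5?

Step 1: Compute gcd(9, 7) = 1.
Since 1 divides 5, solutions exist.

Step 2: Find a particular solution using extended Euclidean algorithm.
We get k₀ = -15, l₀ = 20.
Check: 9*-15 + 7*20 = 5 = 5 ✓

Step 3: Write the general solution.
k = -15 + (7/1)t = -15 + 7t
l = 20 - (9/1)t = 20 - 9t
for any integer t.

k = -15 + 7t, l = 20 - 9t for integer t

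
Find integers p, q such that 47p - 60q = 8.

Step 1: Check solvability.
gcd(47, 60) = 1
Since 1 divides 8, solutions exist.

Step 2: Apply extended Euclidean algorithm to find gcd.
We find integers such that 47*x0 + 60*y0 = 1

Step 3: Scale the particular solution.
Multiply by 8/1 = 8:
p = 184, q = 144

Step 4: Verify.
47*(184) - 60*(144) = 8 = 8 ✓

p = 184, q = 144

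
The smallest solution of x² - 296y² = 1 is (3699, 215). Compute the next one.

Solutions to x² - Dy² = 1 are generated by powers of (x₀ + y₀√D).
The next solution satisfies x₁ + y₁√296 = (x₀ + y₀√296)², giving:
x₁ = x₀² + 296y₀² = 3699² + 296·215² = 13682601 + 13682600 = 27365201
y₁ = 2x₀y₀ = 2·3699·215 = 1590570

Verify: 27365201² - 296·1590570² = 748854225770401 - 748854225770400 = 1 ✓

x = 27365201, y = 1590570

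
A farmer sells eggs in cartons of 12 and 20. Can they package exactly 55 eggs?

We need non-negative a, b with 12a + 20b = 55.
gcd(12, 20) = 4, and 4 does not divide 55.
No integer solutions exist.

No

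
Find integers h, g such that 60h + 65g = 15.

Step 1: Check solvability.
gcd(60, 65) = 5
Since 5 divides 15, solutions exist.

Step 2: Apply extended Euclidean algorithm to find gcd.
We find integers such that 60*x0 + 65*y0 = 5

Step 3: Scale the particular solution.
Multiply by 15/5 = 3:
h = -3, g = 3

Step 4: Verify.
60*(-3) + 65*(3) = 15 = 15 ✓

h = -3, g = 3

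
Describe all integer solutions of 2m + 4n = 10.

Step 1: Compute gcd(2, 4) = 2.
Since 2 divides 10, solutions exist.

Step 2: Find a particular solution using extended Euclidean algorithm.
We get m₀ = 5, n₀ = 0.
Check: 2*5 + 4*0 = 10 = 10 ✓

Step 3: Write the general solution.
m = 5 + (4/2)t = 5 + 2t
n = 0 - (2/2)t = 0 - 1t
for any integer t.

m = 5 + 2t, n = 0 - 1t for integer t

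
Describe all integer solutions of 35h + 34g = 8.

Step 1: Compute gcd(35, 34) = 1.
Since 1 divides 8, solutions exist.

Step 2: Find a particular solution using extended Euclidean algorithm.
We get h₀ = 8, g₀ = -8.
Check: 35*8 + 34*-8 = 8 = 8 ✓

Step 3: Write the general solution.
h = 8 + (34/1)t = 8 + 34t
g = -8 - (35/1)t = -8 - 35t
for any integer t.

h = 8 + 34t, g = -8 - 35t for integer t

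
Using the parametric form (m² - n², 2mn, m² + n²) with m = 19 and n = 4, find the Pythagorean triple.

a = m² - n² = 361 - 16 = 345
b = 2mn = 2·19·4 = 152
c = m² + n² = 361 + 16 = 377
Verify: 345² + 152² = 119025 + 23104 = 142129 = 377² ✓

(345, 152, 377)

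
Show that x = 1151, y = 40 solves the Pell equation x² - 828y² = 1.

Compute x² = 1151² = 1324801
Compute 828y² = 828·40² = 828·1600 = 1324800
x² - 828y² = 1324801 - 1324800 = 1
Since this equals 1, (1151, 40) is a solution.

Yes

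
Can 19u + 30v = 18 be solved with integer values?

Step 1: Compute gcd(19, 30).
gcd(19, 30) = 1

Step 2: Check divisibility.
Does 1 divide 18? 18 = 1 x 18, so yes.

By the theorem on linear Diophantine equations, 19u + 30v = 18 has integer solutions if and only if gcd(19, 30) divides 18. Since 1 | 18, solutions exist.

Yes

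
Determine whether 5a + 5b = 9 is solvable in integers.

Step 1: Compute gcd(5, 5).
gcd(5, 5) = 5

Step 2: Check divisibility.
Does 5 divide 9? 9 = 5 x 1 + 4, so no.

By the theorem on linear Diophantine equations, 5a + 5b = 9 has integer solutions if and only if gcd(5, 5) divides 9. Since 5 does not divide 9, no solutions exist.

No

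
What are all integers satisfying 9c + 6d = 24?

Step 1: Compute gcd(9, 6) = 3.
Since 3 divides 24, solutions exist.

Step 2: Find a particular solution using extended Euclidean algorithm.
We get c₀ = 8, d₀ = -8.
Check: 9*8 + 6*-8 = 24 = 24 ✓

Step 3: Write the general solution.
c = 8 + (6/3)t = 8 + 2t
d = -8 - (9/3)t = -8 - 3t
for any integer t.

c = 8 + 2t, d = -8 - 3t for integer t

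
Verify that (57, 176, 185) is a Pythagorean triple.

Compute a² + b²:
57² + 176² = 3249 + 30976 = 34225
Compute c²:
185² = 34225
Since 34225 = 34225, it is a Pythagorean triple.

Yes, it is a Pythagorean triple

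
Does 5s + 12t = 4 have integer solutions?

Step 1: Compute gcd(5, 12).
gcd(5, 12) = 1

Step 2: Check divisibility.
Does 1 divide 4? 4 = 1 x 4, so yes.

By the theorem on linear Diophantine equations, 5s + 12t = 4 has integer solutions if and only if gcd(5, 12) divides 4. Since 1 | 4, solutions exist.

Yes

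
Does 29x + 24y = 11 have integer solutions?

Step 1: Compute gcd(29, 24).
gcd(29, 24) = 1

Step 2: Check divisibility.
Does 1 divide 11? 11 = 1 x 11, so yes.

By the theorem on linear Diophantine equations, 29x + 24y = 11 has integer solutions if and only if gcd(29, 24) divides 11. Since 1 | 11, solutions exist.

Yes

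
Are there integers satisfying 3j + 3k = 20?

Step 1: Compute gcd(3, 3).
gcd(3, 3) = 3

Step 2: Check divisibility.
Does 3 divide 20? 20 = 3 x 6 + 2, so no.

By the theorem on linear Diophantine equations, 3j + 3k = 20 has integer solutions if and only if gcd(3, 3) divides 20. Since 3 does not divide 20, no solutions exist.

No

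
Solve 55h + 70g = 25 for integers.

Step 1: Check solvability.
gcd(55, 70) = 5
Since 5 divides 25, solutions exist.

Step 2: Apply extended Euclidean algorithm to find gcd.
We find integers such that 55*x0 + 70*y0 = 5

Step 3: Scale the particular solution.
Multiply by 25/5 = 5:
h = -25, g = 20

Step 4: Verify.
55*(-25) + 70*(20) = 25 = 25 ✓

h = -25, g = 20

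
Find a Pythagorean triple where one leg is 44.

We need the other leg and hypotenuse such that 44² + x² = c².
Take x = 483, c = 485: 44² + 483² = 1936 + 233289 = 235225 = 485² ✓
Triple: (483, 44, 485)

(483, 44, 485)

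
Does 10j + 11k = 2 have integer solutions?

Step 1: Compute gcd(10, 11).
gcd(10, 11) = 1

Step 2: Check divisibility.
Does 1 divide 2? 2 = 1 x 2, so yes.

By the theorem on linear Diophantine equations, 10j + 11k = 2 has integer solutions if and only if gcd(10, 11) divides 2. Since 1 | 2, solutions exist.

Yes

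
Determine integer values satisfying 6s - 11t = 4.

Step 1: Check solvability.
gcd(6, 11) = 1
Since 1 divides 4, solutions exist.

Step 2: Apply extended Euclidean algorithm to find gcd.
We find integers such that 6*x0 + 11*y0 = 1

Step 3: Scale the particular solution.
Multiply by 4/1 = 4:
s = 8, t = 4

Step 4: Verify.
6*(8) - 11*(4) = 4 = 4 ✓

s = 8, t = 4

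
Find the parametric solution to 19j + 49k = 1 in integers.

Step 1: Compute gcd(19, 49) = 1.
Since 1 divides 1, solutions exist.

Step 2: Find a particular solution using extended Euclidean algorithm.
We get j₀ = -18, k₀ = 7.
Check: 19*-18 + 49*7 = 1 = 1 ✓

Step 3: Write the general solution.
j = -18 + (49/1)t = -18 + 49t
k = 7 - (19/1)t = 7 - 19t
for any integer t.

j = -18 + 49t, k = 7 - 19t for integer t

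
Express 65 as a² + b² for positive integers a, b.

We need to find integers a, b > 0 such that a² + b² = 65.
Trying a = 1: b² = 65 - 1² = 65 - 1 = 64
b = 8
Check: 1² + 8² = 1 + 64 = 65 ✓

65 = 1² + 8²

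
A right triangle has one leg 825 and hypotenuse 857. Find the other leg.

b² = c² - a² = 734449 - 680625 = 53824
b = 232

232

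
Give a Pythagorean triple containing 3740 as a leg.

We need the other leg and hypotenuse such that 3740² + x² = c².
Take x = 1680, c = 4100: 3740² + 1680² = 13987600 + 2822400 = 16810000 = 4100² ✓
Triple: (3740, 1680, 4100)

(3740, 1680, 4100)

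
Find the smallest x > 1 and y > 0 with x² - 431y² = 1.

We seek the smallest positive integers (x, y) with x² - 431y² = 1, i.e., x² = 431y² + 1.
Try successive y values:
y = 1: x² = 431·1² + 1 = 432, not a perfect square
y = 2: x² = 431·2² + 1 = 1725, not a perfect square
y = 3: x² = 431·3² + 1 = 3880, not a perfect square
... continuing the search (or via continued fractions) ...
y = 7300423: x² = 431·7300423² + 1 = 22970651846918400, x = 151560720 ✓

Verify: 151560720² - 431·7300423² = 22970651846918400 - 22970651846918399 = 1 ✓

x = 151560720, y = 7300423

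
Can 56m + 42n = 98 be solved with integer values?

Step 1: Compute gcd(56, 42).
gcd(56, 42) = 14

Step 2: Check divisibility.
Does 14 divide 98? 98 = 14 x 7, so yes.

By the theorem on linear Diophantine equations, 56m + 42n = 98 has integer solutions if and only if gcd(56, 42) divides 98. Since 14 | 98, solutions exist.

Yes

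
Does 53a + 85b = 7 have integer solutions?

Step 1: Compute gcd(53, 85).
gcd(53, 85) = 1

Step 2: Check divisibility.
Does 1 divide 7? 7 = 1 x 7, so yes.

By the theorem on linear Diophantine equations, 53a + 85b = 7 has integer solutions if and only if gcd(53, 85) divides 7. Since 1 | 7, solutions exist.

Yes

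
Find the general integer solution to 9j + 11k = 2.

Step 1: Compute gcd(9, 11) = 1.
Since 1 divides 2, solutions exist.

Step 2: Find a particular solution using extended Euclidean algorithm.
We get j₀ = 10, k₀ = -8.
Check: 9*10 + 11*-8 = 2 = 2 ✓

Step 3: Write the general solution.
j = 10 + (11/1)t = 10 + 11t
k = -8 - (9/1)t = -8 - 9t
for any integer t.

j = 10 + 11t, k = -8 - 9t for integer t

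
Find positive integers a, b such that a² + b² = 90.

Search for a with 90 - a² a perfect square.
a = 3: 90 - 3² = 90 - 9 = 81 = 9² ✓
So a = 3, b = 9.

a = 3, b = 9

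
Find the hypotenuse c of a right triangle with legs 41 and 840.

c² = a² + b² = 41² + 840² = 1681 + 705600 = 707281
c = 841

841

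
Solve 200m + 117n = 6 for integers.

Step 1: Check solvability.
gcd(200, 117) = 1
Since 1 divides 6, solutions exist.

Step 2: Apply extended Euclidean algorithm to find gcd.
We find integers such that 200*x0 + 117*y0 = 1

Step 3: Scale the particular solution.
Multiply by 6/1 = 6:
m = -186, n = 318

Step 4: Verify.
200*(-186) + 117*(318) = 6 = 6 ✓

m = -186, n = 318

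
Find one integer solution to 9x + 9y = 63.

Step 1: Check solvability.
gcd(9, 9) = 9
Since 9 divides 63, solutions exist.

Step 2: Apply extended Euclidean algorithm to find gcd.
We find integers such that 9*x0 + 9*y0 = 9

Step 3: Scale the particular solution.
Multiply by 63/9 = 7:
x = 0, y = 7

Step 4: Verify.
9*(0) + 9*(7) = 63 = 63 ✓

x = 0, y = 7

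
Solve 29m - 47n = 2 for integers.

Step 1: Check solvability.
gcd(29, 47) = 1
Since 1 divides 2, solutions exist.

Step 2: Apply extended Euclidean algorithm to find gcd.
We find integers such that 29*x0 + 47*y0 = 1

Step 3: Scale the particular solution.
Multiply by 2/1 = 2:
m = 26, n = 16

Step 4: Verify.
29*(26) - 47*(16) = 2 = 2 ✓

m = 26, n = 16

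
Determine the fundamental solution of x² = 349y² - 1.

We need x² = 349y² - 1. Try successive y:
y = 1: x² = 349·1² - 1 = 348, not a perfect square
y = 2: x² = 349·2² - 1 = 1395, not a perfect square
y = 3: x² = 349·3² - 1 = 3140, not a perfect square
...
y = 493: x² = 349·493² - 1 = 84824100 = 9210² ✓
Check: 9210² - 349·493² = 84824100 - 84824101 = -1 ✓

x = 9210, y = 493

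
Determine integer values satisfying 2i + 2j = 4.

Step 1: Check solvability.
gcd(2, 2) = 2
Since 2 divides 4, solutions exist.

Step 2: Apply extended Euclidean algorithm to find gcd.
We find integers such that 2*x0 + 2*y0 = 2

Step 3: Scale the particular solution.
Multiply by 4/2 = 2:
i = 0, j = 2

Step 4: Verify.
2*(0) + 2*(2) = 4 = 4 ✓

i = 0, j = 2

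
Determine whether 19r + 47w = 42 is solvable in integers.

Step 1: Compute gcd(19, 47).
gcd(19, 47) = 1

Step 2: Check divisibility.
Does 1 divide 42? 42 = 1 x 42, so yes.

By the theorem on linear Diophantine equations, 19r + 47w = 42 has integer solutions if and only if gcd(19, 47) divides 42. Since 1 | 42, solutions exist.

Yes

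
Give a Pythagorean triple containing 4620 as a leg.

We need the other leg and hypotenuse such that 4620² + x² = c².
Take x = 3200, c = 5620: 4620² + 3200² = 21344400 + 10240000 = 31584400 = 5620² ✓
Triple: (4620, 3200, 5620)

(4620, 3200, 5620)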